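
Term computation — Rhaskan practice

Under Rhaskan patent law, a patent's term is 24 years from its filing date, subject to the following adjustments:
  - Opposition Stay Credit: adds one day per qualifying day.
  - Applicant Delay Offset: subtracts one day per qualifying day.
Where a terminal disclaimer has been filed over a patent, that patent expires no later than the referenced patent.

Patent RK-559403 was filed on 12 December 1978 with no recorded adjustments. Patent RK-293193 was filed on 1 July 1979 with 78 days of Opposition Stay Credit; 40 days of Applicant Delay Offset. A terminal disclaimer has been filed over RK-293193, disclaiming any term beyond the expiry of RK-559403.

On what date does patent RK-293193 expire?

Natural term of RK-293193:
  Base: filing + 24 years → 1 July 2003.
  Opposition Stay Credit: +78 days → 17 September 2003.
  Applicant Delay Offset: −40 days → 8 August 2003.
Expiry of referenced patent RK-559403:
  Base: filing + 24 years → 12 December 2002.
Terminal disclaimer: RK-293193 expires on the earlier of 8 August 2003 and 12 December 2002.

December 12, 2002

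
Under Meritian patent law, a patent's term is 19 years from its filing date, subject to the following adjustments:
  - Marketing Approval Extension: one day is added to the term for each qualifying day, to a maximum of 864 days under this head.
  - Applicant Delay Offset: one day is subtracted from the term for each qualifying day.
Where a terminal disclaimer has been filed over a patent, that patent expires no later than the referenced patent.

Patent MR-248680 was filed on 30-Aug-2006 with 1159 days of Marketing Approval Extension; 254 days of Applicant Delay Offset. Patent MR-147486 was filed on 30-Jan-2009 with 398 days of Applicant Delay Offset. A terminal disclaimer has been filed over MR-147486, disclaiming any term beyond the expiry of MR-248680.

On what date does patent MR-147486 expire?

Natural term of MR-147486:
  Base: filing + 19 years → 30 January 2028.
  Applicant Delay Offset: −398 days → 28 December 2026.
Expiry of referenced patent MR-248680:
  Base: filing + 19 years → 30 August 2025.
  Marketing Approval Extension: 1159 days claimed exceeds the 864-day cap, so +864 days → 11 January 2028.
  Applicant Delay Offset: −254 days → 2 May 2027.
Terminal disclaimer: MR-147486 expires on the earlier of 28 December 2026 and 2 May 2027.

December 28, 2026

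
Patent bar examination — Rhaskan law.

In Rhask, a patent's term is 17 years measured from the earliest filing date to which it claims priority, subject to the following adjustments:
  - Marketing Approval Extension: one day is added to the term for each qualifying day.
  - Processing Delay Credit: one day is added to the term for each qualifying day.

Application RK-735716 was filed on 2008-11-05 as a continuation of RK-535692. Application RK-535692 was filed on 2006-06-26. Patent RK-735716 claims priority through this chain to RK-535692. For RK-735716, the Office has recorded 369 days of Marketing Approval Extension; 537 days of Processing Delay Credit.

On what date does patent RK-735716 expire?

Earliest priority filing: 26 June 2006.
Base term: 26 June 2006 + 17 years → 26 June 2023.
Marketing Approval Extension: +369 days → 29 June 2024.
Processing Delay Credit: +537 days → 18 December 2025.

December 18, 2025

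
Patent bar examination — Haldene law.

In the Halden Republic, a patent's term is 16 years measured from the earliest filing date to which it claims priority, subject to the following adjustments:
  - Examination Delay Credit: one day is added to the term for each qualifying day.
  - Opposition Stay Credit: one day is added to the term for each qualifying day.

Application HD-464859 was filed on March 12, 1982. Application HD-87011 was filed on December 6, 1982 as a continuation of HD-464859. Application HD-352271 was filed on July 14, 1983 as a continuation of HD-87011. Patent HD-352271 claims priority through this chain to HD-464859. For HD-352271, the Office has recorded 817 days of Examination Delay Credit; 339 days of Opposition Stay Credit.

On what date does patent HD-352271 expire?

2001-05-11

Earliest priority filing: 12 March 1982.
Base term: 12 March 1982 + 16 years → 12 March 1998.
Examination Delay Credit: +817 days → 6 June 2000.
Opposition Stay Credit: +339 days → 11 May 2001.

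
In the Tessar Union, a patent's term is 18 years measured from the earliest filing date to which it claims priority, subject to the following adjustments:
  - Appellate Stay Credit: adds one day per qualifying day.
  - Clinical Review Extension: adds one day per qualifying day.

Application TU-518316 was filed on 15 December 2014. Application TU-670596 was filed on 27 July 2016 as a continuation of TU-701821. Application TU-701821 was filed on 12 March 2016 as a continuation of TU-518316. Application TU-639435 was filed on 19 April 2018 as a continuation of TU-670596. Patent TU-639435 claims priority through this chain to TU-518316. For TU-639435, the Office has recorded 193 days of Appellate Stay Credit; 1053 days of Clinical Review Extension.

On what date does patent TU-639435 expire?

Earliest priority filing: 15 December 2014.
Base term: 15 December 2014 + 18 years → 15 December 2032.
Appellate Stay Credit: +193 days → 26 June 2033.
Clinical Review Extension: +1053 days → 14 May 2036.

May 14, 2036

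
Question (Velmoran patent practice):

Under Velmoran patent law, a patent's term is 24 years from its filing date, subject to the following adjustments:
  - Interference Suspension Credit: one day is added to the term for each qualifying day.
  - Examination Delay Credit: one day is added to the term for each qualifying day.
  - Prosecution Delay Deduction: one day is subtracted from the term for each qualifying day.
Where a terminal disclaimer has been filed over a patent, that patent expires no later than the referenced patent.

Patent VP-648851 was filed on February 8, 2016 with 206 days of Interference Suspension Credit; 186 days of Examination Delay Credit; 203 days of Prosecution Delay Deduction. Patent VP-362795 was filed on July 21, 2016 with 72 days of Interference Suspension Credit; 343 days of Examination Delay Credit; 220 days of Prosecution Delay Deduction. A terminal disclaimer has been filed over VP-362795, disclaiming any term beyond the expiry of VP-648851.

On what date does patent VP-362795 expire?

2040-08-15

Natural term of VP-362795:
  Base: filing + 24 years → 21 July 2040.
  Interference Suspension Credit: +72 days → 1 October 2040.
  Examination Delay Credit: +343 days → 9 September 2041.
  Prosecution Delay Deduction: −220 days → 1 February 2041.
Expiry of referenced patent VP-648851:
  Base: filing + 24 years → 8 February 2040.
  Interference Suspension Credit: +206 days → 1 September 2040.
  Examination Delay Credit: +186 days → 6 March 2041.
  Prosecution Delay Deduction: −203 days → 15 August 2040.
Terminal disclaimer: VP-362795 expires on the earlier of 1 February 2041 and 15 August 2040.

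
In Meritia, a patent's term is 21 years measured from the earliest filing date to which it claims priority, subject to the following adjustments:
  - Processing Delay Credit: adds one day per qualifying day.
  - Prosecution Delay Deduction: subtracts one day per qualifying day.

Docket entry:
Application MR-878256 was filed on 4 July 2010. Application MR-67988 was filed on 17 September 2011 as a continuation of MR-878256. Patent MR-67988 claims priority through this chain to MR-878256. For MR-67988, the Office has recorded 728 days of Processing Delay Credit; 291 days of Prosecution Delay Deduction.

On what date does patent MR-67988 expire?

Earliest priority filing: 4 July 2010.
Base term: 4 July 2010 + 21 years → 4 July 2031.
Processing Delay Credit: +728 days → 1 July 2033.
Prosecution Delay Deduction: −291 days → 13 September 2032.

2032-09-13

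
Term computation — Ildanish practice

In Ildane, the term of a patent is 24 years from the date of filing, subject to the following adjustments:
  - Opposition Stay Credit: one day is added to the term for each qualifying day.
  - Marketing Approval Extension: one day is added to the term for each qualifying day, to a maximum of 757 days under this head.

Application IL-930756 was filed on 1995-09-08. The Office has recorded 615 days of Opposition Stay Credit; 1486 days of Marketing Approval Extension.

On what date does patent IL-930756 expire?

Base term: filing date + 24 years → 8 September 2019.
Opposition Stay Credit: +615 days → 15 May 2021.
Marketing Approval Extension: 1486 days claimed exceeds the 757-day cap, so +757 days → 11 June 2023.

June 11, 2023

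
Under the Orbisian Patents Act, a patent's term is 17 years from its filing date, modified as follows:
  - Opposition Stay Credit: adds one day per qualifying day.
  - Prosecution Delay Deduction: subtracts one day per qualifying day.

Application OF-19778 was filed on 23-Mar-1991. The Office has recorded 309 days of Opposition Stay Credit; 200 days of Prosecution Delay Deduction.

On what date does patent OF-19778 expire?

Base term: filing date + 17 years → 23 March 2008.
Opposition Stay Credit: +309 days → 26 January 2009.
Prosecution Delay Deduction: −200 days → 10 July 2008.

2008-07-10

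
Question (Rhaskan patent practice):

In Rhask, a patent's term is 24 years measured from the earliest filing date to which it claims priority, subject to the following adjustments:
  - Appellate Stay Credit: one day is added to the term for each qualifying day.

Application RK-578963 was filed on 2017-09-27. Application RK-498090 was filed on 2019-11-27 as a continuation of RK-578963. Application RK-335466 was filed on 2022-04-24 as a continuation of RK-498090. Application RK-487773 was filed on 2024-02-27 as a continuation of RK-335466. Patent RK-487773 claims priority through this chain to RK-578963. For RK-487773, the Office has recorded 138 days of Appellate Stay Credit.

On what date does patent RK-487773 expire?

February 12, 2042

Earliest priority filing: 27 September 2017.
Base term: 27 September 2017 + 24 years → 27 September 2041.
Appellate Stay Credit: +138 days → 12 February 2042.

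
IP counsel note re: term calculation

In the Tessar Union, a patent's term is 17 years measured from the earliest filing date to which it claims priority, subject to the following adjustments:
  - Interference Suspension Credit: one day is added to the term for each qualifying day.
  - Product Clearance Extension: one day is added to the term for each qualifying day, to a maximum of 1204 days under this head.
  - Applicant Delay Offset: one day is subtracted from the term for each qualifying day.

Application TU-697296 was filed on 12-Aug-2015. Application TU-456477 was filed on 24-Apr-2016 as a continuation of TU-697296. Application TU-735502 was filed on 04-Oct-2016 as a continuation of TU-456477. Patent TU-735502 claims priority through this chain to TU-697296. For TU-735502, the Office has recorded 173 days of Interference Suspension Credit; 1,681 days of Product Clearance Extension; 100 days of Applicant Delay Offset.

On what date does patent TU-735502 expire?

February 10, 2036

Earliest priority filing: 12 August 2015.
Base term: 12 August 2015 + 17 years → 12 August 2032.
Interference Suspension Credit: +173 days → 1 February 2033.
Product Clearance Extension: 1681 days claimed exceeds the 1204-day cap, so +1204 days → 20 May 2036.
Applicant Delay Offset: −100 days → 10 February 2036.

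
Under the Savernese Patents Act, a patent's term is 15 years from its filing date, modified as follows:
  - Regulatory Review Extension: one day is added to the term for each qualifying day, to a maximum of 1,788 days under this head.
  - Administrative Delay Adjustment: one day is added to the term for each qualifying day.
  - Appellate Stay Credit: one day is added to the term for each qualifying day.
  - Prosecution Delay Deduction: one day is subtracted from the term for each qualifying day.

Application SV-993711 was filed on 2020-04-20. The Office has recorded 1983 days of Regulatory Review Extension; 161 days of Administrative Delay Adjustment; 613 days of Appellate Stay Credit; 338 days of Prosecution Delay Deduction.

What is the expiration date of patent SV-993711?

Base term: filing date + 15 years → 20 April 2035.
Regulatory Review Extension: 1983 days claimed exceeds the 1788-day cap, so +1788 days → 12 March 2040.
Administrative Delay Adjustment: +161 days → 20 August 2040.
Appellate Stay Credit: +613 days → 25 April 2042.
Prosecution Delay Deduction: −338 days → 22 May 2041.

May 22, 2041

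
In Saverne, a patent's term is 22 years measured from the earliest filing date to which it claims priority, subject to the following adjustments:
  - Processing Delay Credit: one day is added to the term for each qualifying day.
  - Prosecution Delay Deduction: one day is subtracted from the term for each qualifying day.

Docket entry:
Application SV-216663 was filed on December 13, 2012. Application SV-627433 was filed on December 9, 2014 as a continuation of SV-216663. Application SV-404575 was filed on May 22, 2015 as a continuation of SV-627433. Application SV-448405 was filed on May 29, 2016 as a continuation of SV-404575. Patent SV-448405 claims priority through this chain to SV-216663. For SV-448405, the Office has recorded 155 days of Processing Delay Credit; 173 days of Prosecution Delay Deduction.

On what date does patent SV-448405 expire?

2034-11-25

Earliest priority filing: 13 December 2012.
Base term: 13 December 2012 + 22 years → 13 December 2034.
Processing Delay Credit: +155 days → 17 May 2035.
Prosecution Delay Deduction: −173 days → 25 November 2034.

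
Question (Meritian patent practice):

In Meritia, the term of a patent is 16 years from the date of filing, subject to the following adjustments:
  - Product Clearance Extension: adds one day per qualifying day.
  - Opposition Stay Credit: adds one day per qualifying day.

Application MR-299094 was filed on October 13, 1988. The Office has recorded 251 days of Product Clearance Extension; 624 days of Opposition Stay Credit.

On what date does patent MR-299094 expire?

Base term: filing date + 16 years → 13 October 2004.
Product Clearance Extension: +251 days → 21 June 2005.
Opposition Stay Credit: +624 days → 7 March 2007.

2007-03-07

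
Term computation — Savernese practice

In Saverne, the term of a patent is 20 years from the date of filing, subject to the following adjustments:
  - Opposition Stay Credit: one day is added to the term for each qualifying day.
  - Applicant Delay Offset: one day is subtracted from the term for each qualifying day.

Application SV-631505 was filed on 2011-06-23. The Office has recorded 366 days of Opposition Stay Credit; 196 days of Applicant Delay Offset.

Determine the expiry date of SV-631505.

Base term: filing date + 20 years → 23 June 2031.
Opposition Stay Credit: +366 days → 23 June 2032.
Applicant Delay Offset: −196 days → 10 December 2031.

2031-12-10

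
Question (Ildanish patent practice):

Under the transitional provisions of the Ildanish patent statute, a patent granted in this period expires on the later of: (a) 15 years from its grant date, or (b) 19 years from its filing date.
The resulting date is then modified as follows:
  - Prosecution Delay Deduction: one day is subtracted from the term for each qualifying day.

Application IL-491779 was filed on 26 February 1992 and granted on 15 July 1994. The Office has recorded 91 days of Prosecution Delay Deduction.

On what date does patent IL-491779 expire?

2010-11-27

(a) grant + 15 years → 15 July 2009.
(b) filing + 19 years → 26 February 2011.
Later of the two: 26 February 2011.
Prosecution Delay Deduction: −91 days → 27 November 2010.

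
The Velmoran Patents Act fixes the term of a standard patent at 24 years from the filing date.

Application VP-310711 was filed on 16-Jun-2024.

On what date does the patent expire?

June 16, 2048

Filing date + 24 years → 16 June 2048.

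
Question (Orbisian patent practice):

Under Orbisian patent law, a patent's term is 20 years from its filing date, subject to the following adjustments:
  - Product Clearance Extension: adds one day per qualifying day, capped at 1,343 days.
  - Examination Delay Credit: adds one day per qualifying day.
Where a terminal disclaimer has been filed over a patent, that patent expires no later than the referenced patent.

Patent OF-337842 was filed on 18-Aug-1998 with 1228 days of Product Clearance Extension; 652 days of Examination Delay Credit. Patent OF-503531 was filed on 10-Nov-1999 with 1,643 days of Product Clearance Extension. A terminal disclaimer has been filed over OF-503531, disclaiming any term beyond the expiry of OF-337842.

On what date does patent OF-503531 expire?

2023-07-15

Natural term of OF-503531:
  Base: filing + 20 years → 10 November 2019.
  Product Clearance Extension: 1643 days claimed exceeds the 1343-day cap, so +1343 days → 15 July 2023.
Expiry of referenced patent OF-337842:
  Base: filing + 20 years → 18 August 2018.
  Product Clearance Extension: 1228 days (within the 1343-day cap) → +1228 days → 28 December 2021.
  Examination Delay Credit: +652 days → 11 October 2023.
Terminal disclaimer: OF-503531 expires on the earlier of 15 July 2023 and 11 October 2023.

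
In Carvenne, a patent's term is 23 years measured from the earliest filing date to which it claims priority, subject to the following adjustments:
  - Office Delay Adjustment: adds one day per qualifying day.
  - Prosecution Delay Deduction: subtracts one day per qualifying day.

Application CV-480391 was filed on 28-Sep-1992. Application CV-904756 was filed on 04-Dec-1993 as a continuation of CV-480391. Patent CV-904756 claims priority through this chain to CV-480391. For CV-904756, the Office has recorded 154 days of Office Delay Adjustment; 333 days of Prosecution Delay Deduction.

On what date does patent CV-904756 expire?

Earliest priority filing: 28 September 1992.
Base term: 28 September 1992 + 23 years → 28 September 2015.
Office Delay Adjustment: +154 days → 29 February 2016.
Prosecution Delay Deduction: −333 days → 2 April 2015.

April 2, 2015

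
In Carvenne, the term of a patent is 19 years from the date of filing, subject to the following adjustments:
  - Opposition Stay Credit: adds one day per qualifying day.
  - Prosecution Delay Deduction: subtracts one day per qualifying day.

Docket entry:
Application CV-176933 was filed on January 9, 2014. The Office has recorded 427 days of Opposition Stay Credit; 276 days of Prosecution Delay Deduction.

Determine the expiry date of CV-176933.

2033-06-09

Base term: filing date + 19 years → 9 January 2033.
Opposition Stay Credit: +427 days → 12 March 2034.
Prosecution Delay Deduction: −276 days → 9 June 2033.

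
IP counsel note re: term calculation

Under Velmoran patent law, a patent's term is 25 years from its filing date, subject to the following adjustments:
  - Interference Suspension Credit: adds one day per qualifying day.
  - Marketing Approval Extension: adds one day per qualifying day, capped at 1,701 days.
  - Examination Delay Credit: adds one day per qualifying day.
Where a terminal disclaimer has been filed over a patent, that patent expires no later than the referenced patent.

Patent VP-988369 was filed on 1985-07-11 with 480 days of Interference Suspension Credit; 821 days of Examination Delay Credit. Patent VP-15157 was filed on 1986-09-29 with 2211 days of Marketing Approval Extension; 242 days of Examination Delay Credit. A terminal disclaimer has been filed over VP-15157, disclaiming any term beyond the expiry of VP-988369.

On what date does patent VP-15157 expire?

2014-02-01

Natural term of VP-15157:
  Base: filing + 25 years → 29 September 2011.
  Marketing Approval Extension: 2211 days claimed exceeds the 1701-day cap, so +1701 days → 26 May 2016.
  Examination Delay Credit: +242 days → 23 January 2017.
Expiry of referenced patent VP-988369:
  Base: filing + 25 years → 11 July 2010.
  Interference Suspension Credit: +480 days → 3 November 2011.
  Examination Delay Credit: +821 days → 1 February 2014.
Terminal disclaimer: VP-15157 expires on the earlier of 23 January 2017 and 1 February 2014.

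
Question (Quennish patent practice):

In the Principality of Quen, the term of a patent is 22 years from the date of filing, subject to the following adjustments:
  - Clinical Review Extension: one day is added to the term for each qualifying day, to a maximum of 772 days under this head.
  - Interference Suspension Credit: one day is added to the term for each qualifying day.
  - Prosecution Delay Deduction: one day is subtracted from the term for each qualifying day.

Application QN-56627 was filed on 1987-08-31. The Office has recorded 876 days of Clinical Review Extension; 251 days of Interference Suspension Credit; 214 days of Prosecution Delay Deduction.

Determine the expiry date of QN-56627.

Base term: filing date + 22 years → 31 August 2009.
Clinical Review Extension: 876 days claimed exceeds the 772-day cap, so +772 days → 12 October 2011.
Interference Suspension Credit: +251 days → 19 June 2012.
Prosecution Delay Deduction: −214 days → 18 November 2011.

2011-11-18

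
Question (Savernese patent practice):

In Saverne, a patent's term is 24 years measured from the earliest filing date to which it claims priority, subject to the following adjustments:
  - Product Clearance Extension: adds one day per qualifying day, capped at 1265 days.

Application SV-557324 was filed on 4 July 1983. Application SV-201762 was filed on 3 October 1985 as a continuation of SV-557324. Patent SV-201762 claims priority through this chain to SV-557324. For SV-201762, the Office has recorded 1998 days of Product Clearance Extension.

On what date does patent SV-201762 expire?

Earliest priority filing: 4 July 1983.
Base term: 4 July 1983 + 24 years → 4 July 2007.
Product Clearance Extension: 1998 days claimed exceeds the 1265-day cap, so +1265 days → 20 December 2010.

2010-12-20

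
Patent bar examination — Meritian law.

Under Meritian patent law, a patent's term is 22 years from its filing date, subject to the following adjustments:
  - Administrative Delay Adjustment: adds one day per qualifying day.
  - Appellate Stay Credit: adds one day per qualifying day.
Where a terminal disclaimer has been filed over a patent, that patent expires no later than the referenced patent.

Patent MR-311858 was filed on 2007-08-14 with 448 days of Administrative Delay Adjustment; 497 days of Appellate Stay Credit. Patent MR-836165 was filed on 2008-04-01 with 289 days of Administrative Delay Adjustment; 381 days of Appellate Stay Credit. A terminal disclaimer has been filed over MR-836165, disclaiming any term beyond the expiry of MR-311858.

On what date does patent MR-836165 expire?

January 31, 2032

Natural term of MR-836165:
  Base: filing + 22 years → 1 April 2030.
  Administrative Delay Adjustment: +289 days → 15 January 2031.
  Appellate Stay Credit: +381 days → 31 January 2032.
Expiry of referenced patent MR-311858:
  Base: filing + 22 years → 14 August 2029.
  Administrative Delay Adjustment: +448 days → 5 November 2030.
  Appellate Stay Credit: +497 days → 16 March 2032.
Terminal disclaimer: MR-836165 expires on the earlier of 31 January 2032 and 16 March 2032.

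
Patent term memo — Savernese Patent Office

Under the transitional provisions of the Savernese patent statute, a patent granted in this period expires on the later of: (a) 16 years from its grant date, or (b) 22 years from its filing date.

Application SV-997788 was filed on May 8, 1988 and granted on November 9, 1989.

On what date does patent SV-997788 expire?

2010-05-08

(a) grant + 16 years → 9 November 2005.
(b) filing + 22 years → 8 May 2010.
Later of the two: 8 May 2010.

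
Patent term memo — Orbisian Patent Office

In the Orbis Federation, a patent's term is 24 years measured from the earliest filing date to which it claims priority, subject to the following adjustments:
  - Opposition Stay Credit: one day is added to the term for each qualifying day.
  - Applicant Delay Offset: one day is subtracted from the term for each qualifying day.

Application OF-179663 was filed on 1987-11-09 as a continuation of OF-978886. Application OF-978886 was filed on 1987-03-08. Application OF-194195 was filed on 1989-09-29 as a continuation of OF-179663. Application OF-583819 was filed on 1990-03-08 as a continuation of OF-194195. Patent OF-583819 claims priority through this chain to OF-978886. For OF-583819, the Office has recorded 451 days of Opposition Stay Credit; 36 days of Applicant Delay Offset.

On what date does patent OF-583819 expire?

2012-04-26

Earliest priority filing: 8 March 1987.
Base term: 8 March 1987 + 24 years → 8 March 2011.
Opposition Stay Credit: +451 days → 1 June 2012.
Applicant Delay Offset: −36 days → 26 April 2012.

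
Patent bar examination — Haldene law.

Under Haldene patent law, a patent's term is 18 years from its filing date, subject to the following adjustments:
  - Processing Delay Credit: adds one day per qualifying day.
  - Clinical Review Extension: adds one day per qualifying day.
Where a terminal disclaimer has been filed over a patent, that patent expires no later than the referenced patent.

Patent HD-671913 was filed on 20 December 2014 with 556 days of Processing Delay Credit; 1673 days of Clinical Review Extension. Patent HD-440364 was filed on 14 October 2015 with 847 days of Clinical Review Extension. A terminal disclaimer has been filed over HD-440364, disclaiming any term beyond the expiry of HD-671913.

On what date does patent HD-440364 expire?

Natural term of HD-440364:
  Base: filing + 18 years → 14 October 2033.
  Clinical Review Extension: +847 days → 8 February 2036.
Expiry of referenced patent HD-671913:
  Base: filing + 18 years → 20 December 2032.
  Processing Delay Credit: +556 days → 29 June 2034.
  Clinical Review Extension: +1673 days → 27 January 2039.
Terminal disclaimer: HD-440364 expires on the earlier of 8 February 2036 and 27 January 2039.

2036-02-08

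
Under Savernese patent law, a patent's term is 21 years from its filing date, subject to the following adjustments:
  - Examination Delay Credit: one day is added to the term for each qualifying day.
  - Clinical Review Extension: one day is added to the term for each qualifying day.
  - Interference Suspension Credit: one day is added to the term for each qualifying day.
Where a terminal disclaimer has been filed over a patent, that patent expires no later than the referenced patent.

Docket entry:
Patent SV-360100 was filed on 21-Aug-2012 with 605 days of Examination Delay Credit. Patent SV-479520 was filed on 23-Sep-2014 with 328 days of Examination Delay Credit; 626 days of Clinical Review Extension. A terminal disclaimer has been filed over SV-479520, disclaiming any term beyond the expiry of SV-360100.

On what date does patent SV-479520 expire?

2035-04-18

Natural term of SV-479520:
  Base: filing + 21 years → 23 September 2035.
  Examination Delay Credit: +328 days → 16 August 2036.
  Clinical Review Extension: +626 days → 4 May 2038.
Expiry of referenced patent SV-360100:
  Base: filing + 21 years → 21 August 2033.
  Examination Delay Credit: +605 days → 18 April 2035.
Terminal disclaimer: SV-479520 expires on the earlier of 4 May 2038 and 18 April 2035.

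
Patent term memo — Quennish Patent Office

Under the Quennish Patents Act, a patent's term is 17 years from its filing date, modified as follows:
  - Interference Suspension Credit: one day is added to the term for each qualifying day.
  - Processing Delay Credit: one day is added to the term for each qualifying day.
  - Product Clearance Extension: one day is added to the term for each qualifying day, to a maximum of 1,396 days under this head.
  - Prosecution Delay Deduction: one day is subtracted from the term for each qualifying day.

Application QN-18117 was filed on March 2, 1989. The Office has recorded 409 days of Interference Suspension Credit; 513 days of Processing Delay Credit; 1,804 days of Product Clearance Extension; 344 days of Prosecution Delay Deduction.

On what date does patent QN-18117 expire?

Base term: filing date + 17 years → 2 March 2006.
Interference Suspension Credit: +409 days → 15 April 2007.
Processing Delay Credit: +513 days → 9 September 2008.
Product Clearance Extension: 1804 days claimed exceeds the 1396-day cap, so +1396 days → 6 July 2012.
Prosecution Delay Deduction: −344 days → 28 July 2011.

July 28, 2011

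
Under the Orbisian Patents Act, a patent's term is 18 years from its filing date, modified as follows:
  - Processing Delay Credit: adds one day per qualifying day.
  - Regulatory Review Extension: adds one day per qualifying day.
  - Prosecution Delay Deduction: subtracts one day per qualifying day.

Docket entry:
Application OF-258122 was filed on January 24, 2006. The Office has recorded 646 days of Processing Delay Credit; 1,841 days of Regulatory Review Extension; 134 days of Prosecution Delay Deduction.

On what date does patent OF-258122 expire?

July 4, 2030

Base term: filing date + 18 years → 24 January 2024.
Processing Delay Credit: +646 days → 31 October 2025.
Regulatory Review Extension: +1841 days → 15 November 2030.
Prosecution Delay Deduction: −134 days → 4 July 2030.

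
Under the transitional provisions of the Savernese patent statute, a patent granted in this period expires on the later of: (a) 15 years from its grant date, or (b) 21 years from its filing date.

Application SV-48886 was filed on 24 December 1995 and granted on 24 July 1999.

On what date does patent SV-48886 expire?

(a) grant + 15 years → 24 July 2014.
(b) filing + 21 years → 24 December 2016.
Later of the two: 24 December 2016.

2016-12-24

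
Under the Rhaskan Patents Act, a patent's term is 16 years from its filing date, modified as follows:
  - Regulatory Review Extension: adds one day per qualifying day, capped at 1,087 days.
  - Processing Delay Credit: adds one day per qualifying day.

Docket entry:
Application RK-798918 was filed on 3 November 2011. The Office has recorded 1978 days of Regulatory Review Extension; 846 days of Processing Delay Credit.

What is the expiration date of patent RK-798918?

2033-02-17

Base term: filing date + 16 years → 3 November 2027.
Regulatory Review Extension: 1978 days claimed exceeds the 1087-day cap, so +1087 days → 25 October 2030.
Processing Delay Credit: +846 days → 17 February 2033.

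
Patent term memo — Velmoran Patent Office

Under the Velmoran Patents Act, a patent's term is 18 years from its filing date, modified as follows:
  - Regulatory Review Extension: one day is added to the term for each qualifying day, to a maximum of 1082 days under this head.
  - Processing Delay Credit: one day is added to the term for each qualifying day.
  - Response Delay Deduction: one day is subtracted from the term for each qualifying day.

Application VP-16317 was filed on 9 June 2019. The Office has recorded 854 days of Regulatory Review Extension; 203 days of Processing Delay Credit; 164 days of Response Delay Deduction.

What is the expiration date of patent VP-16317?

Base term: filing date + 18 years → 9 June 2037.
Regulatory Review Extension: 854 days (within the 1082-day cap) → +854 days → 11 October 2039.
Processing Delay Credit: +203 days → 1 May 2040.
Response Delay Deduction: −164 days → 19 November 2039.

2039-11-19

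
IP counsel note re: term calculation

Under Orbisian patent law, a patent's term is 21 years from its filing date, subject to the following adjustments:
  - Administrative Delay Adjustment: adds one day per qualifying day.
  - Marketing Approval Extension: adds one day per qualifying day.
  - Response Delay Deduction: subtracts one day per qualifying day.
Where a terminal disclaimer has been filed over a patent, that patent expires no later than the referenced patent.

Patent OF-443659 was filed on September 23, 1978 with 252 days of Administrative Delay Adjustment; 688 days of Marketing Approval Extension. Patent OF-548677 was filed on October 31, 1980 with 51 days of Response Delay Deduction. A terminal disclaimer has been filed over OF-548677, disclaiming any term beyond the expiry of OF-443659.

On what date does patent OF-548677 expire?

2001-09-10

Natural term of OF-548677:
  Base: filing + 21 years → 31 October 2001.
  Response Delay Deduction: −51 days → 10 September 2001.
Expiry of referenced patent OF-443659:
  Base: filing + 21 years → 23 September 1999.
  Administrative Delay Adjustment: +252 days → 1 June 2000.
  Marketing Approval Extension: +688 days → 20 April 2002.
Terminal disclaimer: OF-548677 expires on the earlier of 10 September 2001 and 20 April 2002.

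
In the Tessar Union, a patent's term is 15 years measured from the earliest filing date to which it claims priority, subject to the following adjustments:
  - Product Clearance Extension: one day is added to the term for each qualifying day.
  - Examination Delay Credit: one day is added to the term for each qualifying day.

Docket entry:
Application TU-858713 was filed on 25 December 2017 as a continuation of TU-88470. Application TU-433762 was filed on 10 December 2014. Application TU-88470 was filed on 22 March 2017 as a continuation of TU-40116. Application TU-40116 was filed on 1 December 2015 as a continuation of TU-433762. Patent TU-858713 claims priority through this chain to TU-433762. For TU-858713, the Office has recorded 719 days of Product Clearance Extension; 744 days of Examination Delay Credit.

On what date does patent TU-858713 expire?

Earliest priority filing: 10 December 2014.
Base term: 10 December 2014 + 15 years → 10 December 2029.
Product Clearance Extension: +719 days → 29 November 2031.
Examination Delay Credit: +744 days → 12 December 2033.

2033-12-12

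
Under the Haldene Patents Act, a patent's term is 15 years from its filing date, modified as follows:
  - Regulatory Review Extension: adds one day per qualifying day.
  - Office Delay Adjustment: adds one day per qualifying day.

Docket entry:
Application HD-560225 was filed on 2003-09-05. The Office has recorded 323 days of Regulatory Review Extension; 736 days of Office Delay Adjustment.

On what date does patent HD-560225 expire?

Base term: filing date + 15 years → 5 September 2018.
Regulatory Review Extension: +323 days → 25 July 2019.
Office Delay Adjustment: +736 days → 30 July 2021.

2021-07-30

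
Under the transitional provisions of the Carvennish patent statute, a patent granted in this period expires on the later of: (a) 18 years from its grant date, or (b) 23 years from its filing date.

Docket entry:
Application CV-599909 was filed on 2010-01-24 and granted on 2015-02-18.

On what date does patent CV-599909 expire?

2033-02-18

(a) grant + 18 years → 18 February 2033.
(b) filing + 23 years → 24 January 2033.
Later of the two: 18 February 2033.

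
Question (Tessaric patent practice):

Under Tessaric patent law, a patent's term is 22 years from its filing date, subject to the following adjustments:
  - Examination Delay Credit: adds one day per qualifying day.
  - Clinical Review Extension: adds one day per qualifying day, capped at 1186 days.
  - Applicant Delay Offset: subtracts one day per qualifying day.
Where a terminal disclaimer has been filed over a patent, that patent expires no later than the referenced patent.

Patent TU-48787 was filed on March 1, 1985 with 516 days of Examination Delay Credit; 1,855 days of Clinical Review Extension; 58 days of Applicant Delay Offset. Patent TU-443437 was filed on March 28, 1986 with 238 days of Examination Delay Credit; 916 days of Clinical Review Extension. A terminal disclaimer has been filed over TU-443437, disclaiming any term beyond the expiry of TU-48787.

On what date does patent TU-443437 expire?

May 26, 2011

Natural term of TU-443437:
  Base: filing + 22 years → 28 March 2008.
  Examination Delay Credit: +238 days → 21 November 2008.
  Clinical Review Extension: 916 days (within the 1186-day cap) → +916 days → 26 May 2011.
Expiry of referenced patent TU-48787:
  Base: filing + 22 years → 1 March 2007.
  Examination Delay Credit: +516 days → 29 July 2008.
  Clinical Review Extension: 1855 days claimed exceeds the 1186-day cap, so +1186 days → 28 October 2011.
  Applicant Delay Offset: −58 days → 31 August 2011.
Terminal disclaimer: TU-443437 expires on the earlier of 26 May 2011 and 31 August 2011.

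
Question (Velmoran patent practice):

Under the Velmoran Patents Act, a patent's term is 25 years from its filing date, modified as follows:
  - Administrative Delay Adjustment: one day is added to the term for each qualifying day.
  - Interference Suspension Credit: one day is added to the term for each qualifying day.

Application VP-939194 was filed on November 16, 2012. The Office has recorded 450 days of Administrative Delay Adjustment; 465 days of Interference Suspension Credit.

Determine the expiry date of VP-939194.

Base term: filing date + 25 years → 16 November 2037.
Administrative Delay Adjustment: +450 days → 9 February 2039.
Interference Suspension Credit: +465 days → 19 May 2040.

May 19, 2040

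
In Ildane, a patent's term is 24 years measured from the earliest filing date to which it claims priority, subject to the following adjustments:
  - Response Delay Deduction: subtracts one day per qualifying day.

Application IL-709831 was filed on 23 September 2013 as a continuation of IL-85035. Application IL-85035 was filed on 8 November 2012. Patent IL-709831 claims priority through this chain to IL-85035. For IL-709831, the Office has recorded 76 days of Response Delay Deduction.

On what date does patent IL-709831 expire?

Earliest priority filing: 8 November 2012.
Base term: 8 November 2012 + 24 years → 8 November 2036.
Response Delay Deduction: −76 days → 24 August 2036.

August 24, 2036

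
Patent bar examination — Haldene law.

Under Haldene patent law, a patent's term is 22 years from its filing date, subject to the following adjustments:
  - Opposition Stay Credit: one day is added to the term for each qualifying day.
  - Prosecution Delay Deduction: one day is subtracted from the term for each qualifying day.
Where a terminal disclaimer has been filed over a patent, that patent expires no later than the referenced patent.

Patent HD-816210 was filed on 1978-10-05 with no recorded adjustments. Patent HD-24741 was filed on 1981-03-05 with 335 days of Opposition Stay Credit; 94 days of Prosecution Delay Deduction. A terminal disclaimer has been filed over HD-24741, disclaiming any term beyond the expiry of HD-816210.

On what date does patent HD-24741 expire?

October 5, 2000

Natural term of HD-24741:
  Base: filing + 22 years → 5 March 2003.
  Opposition Stay Credit: +335 days → 3 February 2004.
  Prosecution Delay Deduction: −94 days → 1 November 2003.
Expiry of referenced patent HD-816210:
  Base: filing + 22 years → 5 October 2000.
Terminal disclaimer: HD-24741 expires on the earlier of 1 November 2003 and 5 October 2000.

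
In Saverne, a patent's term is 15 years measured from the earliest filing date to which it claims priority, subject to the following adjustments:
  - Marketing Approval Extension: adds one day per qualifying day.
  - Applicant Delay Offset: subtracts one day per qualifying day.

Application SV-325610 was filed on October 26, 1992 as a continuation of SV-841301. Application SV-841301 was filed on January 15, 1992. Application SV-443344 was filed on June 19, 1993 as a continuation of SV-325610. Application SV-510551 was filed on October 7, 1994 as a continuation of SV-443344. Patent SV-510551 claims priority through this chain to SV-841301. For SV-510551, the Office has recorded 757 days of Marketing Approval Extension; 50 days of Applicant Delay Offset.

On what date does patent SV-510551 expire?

Earliest priority filing: 15 January 1992.
Base term: 15 January 1992 + 15 years → 15 January 2007.
Marketing Approval Extension: +757 days → 10 February 2009.
Applicant Delay Offset: −50 days → 22 December 2008.

2008-12-22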